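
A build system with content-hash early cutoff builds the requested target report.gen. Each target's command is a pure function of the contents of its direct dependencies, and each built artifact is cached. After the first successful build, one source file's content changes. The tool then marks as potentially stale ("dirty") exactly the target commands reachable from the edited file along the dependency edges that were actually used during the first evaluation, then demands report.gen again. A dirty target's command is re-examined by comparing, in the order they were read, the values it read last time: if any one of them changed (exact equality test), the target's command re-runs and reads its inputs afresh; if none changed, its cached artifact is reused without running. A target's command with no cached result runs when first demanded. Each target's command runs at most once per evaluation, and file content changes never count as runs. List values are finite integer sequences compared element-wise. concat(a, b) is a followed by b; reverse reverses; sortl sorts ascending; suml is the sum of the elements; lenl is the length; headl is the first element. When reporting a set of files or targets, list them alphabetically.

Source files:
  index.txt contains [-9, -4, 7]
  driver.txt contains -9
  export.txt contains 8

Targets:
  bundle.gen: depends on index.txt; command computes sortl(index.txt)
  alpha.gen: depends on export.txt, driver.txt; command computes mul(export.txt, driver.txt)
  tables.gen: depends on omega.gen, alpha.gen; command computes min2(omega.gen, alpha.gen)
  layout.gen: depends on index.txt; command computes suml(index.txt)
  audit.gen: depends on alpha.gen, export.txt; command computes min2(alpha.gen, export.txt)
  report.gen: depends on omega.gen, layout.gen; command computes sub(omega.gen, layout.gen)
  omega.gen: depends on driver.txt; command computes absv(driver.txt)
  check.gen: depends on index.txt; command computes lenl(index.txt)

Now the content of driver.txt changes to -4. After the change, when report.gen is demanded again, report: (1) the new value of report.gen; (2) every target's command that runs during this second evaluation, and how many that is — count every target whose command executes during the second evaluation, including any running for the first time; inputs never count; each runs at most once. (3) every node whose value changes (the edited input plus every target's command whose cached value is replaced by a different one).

First evaluation (everything demanded from the output):
  layout.gen = suml([-9, -4, 7]) = -6
  omega.gen = absv(-9) = 9
  report.gen = sub(9, -6) = 15

Propagation after the edit:
  omega.gen: runs — driver.txt -9->-4; result 4.
  report.gen: runs — omega.gen 9->4; result 10.

New value of report.gen: 10.
Target commands that run: omega.gen, report.gen — 2 in total.
Values that change: driver.txt, omega.gen, report.gen.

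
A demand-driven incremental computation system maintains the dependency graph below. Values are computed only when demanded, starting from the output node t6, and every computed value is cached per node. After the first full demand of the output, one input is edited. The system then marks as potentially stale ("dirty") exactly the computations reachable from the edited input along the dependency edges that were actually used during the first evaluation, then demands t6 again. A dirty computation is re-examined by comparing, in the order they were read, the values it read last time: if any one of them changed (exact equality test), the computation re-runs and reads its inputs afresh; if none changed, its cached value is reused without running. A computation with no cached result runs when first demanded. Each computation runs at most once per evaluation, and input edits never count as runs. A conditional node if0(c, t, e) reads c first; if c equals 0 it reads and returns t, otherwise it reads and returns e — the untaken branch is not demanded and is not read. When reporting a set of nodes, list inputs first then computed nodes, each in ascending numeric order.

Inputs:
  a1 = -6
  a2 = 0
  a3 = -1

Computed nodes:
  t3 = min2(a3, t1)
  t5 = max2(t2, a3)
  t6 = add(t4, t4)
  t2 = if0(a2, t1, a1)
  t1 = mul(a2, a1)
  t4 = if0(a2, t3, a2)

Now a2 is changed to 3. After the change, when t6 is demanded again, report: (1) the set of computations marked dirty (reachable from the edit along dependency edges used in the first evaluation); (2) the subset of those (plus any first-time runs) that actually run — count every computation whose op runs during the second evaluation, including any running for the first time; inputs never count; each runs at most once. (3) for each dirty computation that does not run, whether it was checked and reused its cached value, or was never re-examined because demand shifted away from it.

First evaluation (everything demanded from the output):
  t1 = mul(0, -6) = 0
  t3 = min2(-1, 0) = -1
  t4 = if0(a2=0 -> then branch t3) = -1
  t6 = add(-1, -1) = -2

Propagation after the edit:
  t1: marked dirty but never re-examined — demand shifted away from it.
  t3: marked dirty but never re-examined — demand shifted away from it.
  t4: runs — a2 0->3; result 3.
  t6: runs — t4 -1->3; t4 -1->3; result 6.

Key observation: a condition flipped, so demand moved to the other branch — t1, t3 are never re-examined.

Marked dirty: t1, t3, t4, t6.
Computations that run: t4, t6 — 2 in total.
Never re-examined (demand shifted away): t1, t3.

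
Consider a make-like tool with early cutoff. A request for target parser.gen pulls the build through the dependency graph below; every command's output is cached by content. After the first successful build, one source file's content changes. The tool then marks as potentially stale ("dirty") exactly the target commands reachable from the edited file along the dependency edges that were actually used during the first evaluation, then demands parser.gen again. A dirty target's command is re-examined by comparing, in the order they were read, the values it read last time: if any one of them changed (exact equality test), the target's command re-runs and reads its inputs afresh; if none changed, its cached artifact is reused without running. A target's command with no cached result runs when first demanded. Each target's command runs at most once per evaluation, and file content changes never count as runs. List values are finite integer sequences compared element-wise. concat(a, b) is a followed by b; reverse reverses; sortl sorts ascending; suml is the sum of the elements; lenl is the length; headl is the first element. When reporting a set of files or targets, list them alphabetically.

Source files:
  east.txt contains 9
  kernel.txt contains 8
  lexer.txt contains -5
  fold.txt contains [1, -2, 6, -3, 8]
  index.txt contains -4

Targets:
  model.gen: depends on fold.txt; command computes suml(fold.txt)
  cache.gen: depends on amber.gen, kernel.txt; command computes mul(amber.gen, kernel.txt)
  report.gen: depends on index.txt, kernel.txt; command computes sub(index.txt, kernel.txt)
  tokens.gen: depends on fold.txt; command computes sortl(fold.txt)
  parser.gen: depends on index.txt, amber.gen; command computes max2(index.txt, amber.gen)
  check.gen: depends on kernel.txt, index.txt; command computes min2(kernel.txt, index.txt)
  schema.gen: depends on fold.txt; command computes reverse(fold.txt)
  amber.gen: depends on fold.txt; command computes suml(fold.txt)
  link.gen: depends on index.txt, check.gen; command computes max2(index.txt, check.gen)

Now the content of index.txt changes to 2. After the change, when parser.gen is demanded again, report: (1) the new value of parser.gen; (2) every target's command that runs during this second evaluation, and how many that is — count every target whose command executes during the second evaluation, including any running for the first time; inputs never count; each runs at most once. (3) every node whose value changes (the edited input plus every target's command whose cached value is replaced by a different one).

Demanding parser.gen again yields 10.
1 target commands run: parser.gen.
The nodes whose values change: index.txt.

First demand of the output computes:
  amber.gen = suml([1, -2, 6, -3, 8]) = 10
  parser.gen = max2(-4, 10) = 10

After the edit, cleaning proceeds:
  parser.gen: a read changed (index.txt -4->2) — executes, giving 10 — identical to its old value.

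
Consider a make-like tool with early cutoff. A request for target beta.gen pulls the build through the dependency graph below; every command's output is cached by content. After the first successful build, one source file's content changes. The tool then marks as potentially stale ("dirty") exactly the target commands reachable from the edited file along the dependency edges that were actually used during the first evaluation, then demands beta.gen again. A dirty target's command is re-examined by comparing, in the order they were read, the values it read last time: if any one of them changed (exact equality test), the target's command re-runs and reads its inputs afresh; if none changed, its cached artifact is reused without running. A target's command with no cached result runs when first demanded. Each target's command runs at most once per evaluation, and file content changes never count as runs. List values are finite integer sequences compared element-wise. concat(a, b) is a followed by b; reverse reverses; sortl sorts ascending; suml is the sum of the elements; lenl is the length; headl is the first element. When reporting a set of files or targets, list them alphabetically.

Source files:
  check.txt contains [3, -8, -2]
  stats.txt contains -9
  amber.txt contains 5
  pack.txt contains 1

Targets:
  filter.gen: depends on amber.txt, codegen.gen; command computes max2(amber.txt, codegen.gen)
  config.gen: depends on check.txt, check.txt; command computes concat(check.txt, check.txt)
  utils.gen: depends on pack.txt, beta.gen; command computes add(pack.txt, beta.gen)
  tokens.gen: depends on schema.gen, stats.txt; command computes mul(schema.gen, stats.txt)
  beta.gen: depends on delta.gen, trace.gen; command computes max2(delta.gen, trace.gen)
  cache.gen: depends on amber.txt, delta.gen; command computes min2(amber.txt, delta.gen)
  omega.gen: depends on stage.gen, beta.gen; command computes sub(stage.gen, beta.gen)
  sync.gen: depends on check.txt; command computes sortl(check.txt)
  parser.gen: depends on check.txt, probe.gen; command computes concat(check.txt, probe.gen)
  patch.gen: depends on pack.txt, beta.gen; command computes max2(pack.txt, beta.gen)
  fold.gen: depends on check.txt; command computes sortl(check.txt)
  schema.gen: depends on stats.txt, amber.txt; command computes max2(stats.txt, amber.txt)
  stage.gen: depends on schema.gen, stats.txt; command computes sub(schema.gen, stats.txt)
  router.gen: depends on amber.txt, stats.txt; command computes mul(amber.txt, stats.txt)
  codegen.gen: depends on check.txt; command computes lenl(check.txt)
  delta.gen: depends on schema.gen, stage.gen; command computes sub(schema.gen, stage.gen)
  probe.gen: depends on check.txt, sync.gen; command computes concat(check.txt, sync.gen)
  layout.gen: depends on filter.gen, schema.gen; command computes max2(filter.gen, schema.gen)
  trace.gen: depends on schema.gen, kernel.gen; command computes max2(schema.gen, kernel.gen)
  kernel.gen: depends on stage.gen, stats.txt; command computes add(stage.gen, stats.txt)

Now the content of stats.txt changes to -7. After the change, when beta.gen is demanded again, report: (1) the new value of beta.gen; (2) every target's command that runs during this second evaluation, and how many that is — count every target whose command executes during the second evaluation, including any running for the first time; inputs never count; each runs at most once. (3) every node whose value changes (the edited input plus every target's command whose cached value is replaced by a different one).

First demand of the output computes:
  schema.gen = max2(-9, 5) = 5
  stage.gen = sub(5, -9) = 14
  delta.gen = sub(5, 14) = -9
  kernel.gen = add(14, -9) = 5
  trace.gen = max2(5, 5) = 5
  beta.gen = max2(-9, 5) = 5

After the edit, cleaning proceeds:
  schema.gen: a read changed (stats.txt -9->-7) — executes, giving 5 — identical to its old value.
  stage.gen: a read changed (stats.txt -9->-7) — executes, giving 12.
  delta.gen: a read changed (stage.gen 14->12) — executes, giving -7.
  kernel.gen: a read changed (stage.gen 14->12; stats.txt -9->-7) — executes, giving 5 — identical to its old value.
  trace.gen: dirty, but its reads are unchanged (schema.gen unchanged, kernel.gen unchanged); cached 5 stands.
  beta.gen: a read changed (delta.gen -9->-7) — executes, giving 5 — identical to its old value.

Note where the cutoff bites: trace.gen is checked, finds nothing changed, and keeps its cache.

Demanding beta.gen again yields 5.
5 target commands run: beta.gen, delta.gen, kernel.gen, schema.gen, stage.gen.
The nodes whose values change: delta.gen, stage.gen, stats.txt.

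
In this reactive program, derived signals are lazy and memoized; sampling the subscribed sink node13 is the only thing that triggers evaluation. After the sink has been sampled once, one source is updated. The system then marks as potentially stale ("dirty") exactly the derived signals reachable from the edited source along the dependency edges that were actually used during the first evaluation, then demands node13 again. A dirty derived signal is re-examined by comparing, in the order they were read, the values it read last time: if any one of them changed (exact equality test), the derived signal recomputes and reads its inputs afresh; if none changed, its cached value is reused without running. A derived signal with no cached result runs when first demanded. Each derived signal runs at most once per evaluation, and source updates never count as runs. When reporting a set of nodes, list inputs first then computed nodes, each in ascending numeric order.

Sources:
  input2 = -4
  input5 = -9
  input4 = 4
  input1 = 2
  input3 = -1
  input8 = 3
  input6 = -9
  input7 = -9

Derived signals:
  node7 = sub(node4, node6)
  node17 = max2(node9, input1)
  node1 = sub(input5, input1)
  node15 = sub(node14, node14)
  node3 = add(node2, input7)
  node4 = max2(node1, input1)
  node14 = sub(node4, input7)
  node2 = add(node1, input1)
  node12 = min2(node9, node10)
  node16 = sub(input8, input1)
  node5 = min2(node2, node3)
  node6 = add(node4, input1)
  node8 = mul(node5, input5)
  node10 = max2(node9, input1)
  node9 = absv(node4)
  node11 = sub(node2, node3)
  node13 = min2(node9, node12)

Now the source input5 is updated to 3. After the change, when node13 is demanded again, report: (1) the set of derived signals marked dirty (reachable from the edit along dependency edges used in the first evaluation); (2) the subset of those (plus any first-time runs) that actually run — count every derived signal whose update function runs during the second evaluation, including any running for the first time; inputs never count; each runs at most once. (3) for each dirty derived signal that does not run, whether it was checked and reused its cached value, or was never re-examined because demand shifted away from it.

First demand of the output computes:
  node1 = sub(-9, 2) = -11
  node4 = max2(-11, 2) = 2
  node9 = absv(2) = 2
  node10 = max2(2, 2) = 2
  node12 = min2(2, 2) = 2
  node13 = min2(2, 2) = 2

After the edit, cleaning proceeds:
  node1: a read changed (input5 -9->3) — executes, giving 1.
  node4: a read changed (node1 -11->1) — executes, giving 2 — identical to its old value.
  node9: dirty, but its reads are unchanged (node4 unchanged); cached 2 stands.
  node10: dirty, but its reads are unchanged (node9 unchanged, input1 unchanged); cached 2 stands.
  node12: dirty, but its reads are unchanged (node9 unchanged, node10 unchanged); cached 2 stands.
  node13: dirty, but its reads are unchanged (node9 unchanged, node12 unchanged); cached 2 stands.

Note the absorption at node4: it re-runs yet its value is the same, leaving the output's value untouched.

The edit dirties: node1, node4, node9, node10, node12, node13.
2 derived signals run: node1, node4.
Cache hits after checking: node9, node10, node12, node13.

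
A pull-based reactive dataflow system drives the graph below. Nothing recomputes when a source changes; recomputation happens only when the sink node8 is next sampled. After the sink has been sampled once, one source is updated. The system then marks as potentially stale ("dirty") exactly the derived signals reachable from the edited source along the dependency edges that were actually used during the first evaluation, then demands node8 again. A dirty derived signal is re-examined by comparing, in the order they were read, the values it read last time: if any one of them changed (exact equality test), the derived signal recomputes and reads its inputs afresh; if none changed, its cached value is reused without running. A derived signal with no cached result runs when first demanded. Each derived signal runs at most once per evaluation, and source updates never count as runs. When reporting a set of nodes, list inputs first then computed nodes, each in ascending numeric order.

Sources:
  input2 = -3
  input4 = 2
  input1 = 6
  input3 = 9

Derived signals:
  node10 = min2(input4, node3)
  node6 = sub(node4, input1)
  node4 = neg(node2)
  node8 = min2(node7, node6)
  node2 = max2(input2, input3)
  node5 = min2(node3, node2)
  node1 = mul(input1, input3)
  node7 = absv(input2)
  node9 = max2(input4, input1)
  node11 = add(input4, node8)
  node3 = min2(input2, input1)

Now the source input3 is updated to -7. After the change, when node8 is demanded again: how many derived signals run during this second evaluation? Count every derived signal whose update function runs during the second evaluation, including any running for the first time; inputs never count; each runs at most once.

First evaluation (everything demanded from the output):
  node2 = max2(-3, 9) = 9
  node4 = neg(9) = -9
  node6 = sub(-9, 6) = -15
  node7 = absv(-3) = 3
  node8 = min2(3, -15) = -15

Propagation after the edit:
  node2: runs — input3 9->-7; result -3.
  node4: runs — node2 9->-3; result 3.
  node6: runs — node4 -9->3; result -3.
  node8: runs — node6 -15->-3; result -3.

Derived signals that run: node2, node4, node6, node8 — 4 in total.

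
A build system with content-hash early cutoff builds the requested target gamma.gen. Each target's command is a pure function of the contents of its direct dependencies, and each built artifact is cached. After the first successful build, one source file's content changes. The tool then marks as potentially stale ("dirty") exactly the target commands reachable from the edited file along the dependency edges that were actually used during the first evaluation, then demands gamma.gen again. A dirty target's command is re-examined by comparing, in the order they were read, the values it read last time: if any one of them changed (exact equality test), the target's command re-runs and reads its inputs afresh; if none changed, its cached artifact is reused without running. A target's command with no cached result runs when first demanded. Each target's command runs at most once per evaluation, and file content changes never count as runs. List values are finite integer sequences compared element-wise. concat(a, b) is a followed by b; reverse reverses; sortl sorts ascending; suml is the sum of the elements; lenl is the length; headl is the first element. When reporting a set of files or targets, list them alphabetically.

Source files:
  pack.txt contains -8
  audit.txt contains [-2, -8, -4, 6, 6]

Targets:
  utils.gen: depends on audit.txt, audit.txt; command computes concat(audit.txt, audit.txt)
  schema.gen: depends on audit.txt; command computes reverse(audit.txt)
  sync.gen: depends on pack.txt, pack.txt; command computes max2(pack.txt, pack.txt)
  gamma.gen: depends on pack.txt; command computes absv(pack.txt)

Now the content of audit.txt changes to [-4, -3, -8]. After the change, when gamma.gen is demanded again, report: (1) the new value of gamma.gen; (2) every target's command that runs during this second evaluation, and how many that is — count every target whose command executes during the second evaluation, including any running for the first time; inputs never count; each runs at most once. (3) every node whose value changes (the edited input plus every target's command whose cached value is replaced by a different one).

New value of gamma.gen: 8.
Target commands that run: none — 0 in total.
Values that change: audit.txt.
Key observation: audit.txt is never demanded by the output, so the edit triggers no recomputation at all.

First evaluation (everything demanded from the output):
  gamma.gen = absv(-8) = 8

Propagation after the edit:
  audit.txt feeds no computation that the output demands — nothing is marked dirty and nothing runs.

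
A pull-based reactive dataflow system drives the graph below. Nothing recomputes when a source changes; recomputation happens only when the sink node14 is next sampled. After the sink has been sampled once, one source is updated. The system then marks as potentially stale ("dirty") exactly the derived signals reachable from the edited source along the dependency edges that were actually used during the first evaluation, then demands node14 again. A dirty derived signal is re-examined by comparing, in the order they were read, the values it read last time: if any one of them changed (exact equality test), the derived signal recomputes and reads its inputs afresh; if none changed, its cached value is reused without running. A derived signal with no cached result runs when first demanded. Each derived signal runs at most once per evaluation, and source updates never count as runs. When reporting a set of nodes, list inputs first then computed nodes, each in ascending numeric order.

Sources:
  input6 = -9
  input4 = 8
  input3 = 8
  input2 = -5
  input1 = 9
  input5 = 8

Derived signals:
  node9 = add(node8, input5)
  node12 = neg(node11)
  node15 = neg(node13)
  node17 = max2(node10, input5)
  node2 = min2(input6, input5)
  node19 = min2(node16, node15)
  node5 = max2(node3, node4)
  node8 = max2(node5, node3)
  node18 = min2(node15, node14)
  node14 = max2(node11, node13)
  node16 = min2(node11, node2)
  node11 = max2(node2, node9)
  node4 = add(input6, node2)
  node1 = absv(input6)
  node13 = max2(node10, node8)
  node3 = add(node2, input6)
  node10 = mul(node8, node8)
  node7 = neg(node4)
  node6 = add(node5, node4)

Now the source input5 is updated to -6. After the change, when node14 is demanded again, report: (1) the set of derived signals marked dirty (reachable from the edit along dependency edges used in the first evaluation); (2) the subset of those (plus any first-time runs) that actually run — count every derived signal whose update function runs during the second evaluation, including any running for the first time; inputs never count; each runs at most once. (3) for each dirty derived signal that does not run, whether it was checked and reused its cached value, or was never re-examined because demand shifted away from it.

Marked dirty: node2, node3, node4, node5, node8, node9, node10, node11, node13, node14.
Derived signals that run: node2, node9, node11 — 3 in total.
Checked but reused from cache: node3, node4, node5, node8, node10, node13, node14.
Key observation: the cutoff stops propagation at node3 — its inputs' values are unchanged, so it reuses its cache.

First evaluation (everything demanded from the output):
  node2 = min2(-9, 8) = -9
  node3 = add(-9, -9) = -18
  node4 = add(-9, -9) = -18
  node5 = max2(-18, -18) = -18
  node8 = max2(-18, -18) = -18
  node9 = add(-18, 8) = -10
  node10 = mul(-18, -18) = 324
  node11 = max2(-9, -10) = -9
  node13 = max2(324, -18) = 324
  node14 = max2(-9, 324) = 324

Propagation after the edit:
  node2: runs — input5 8->-6; result -9 (same value as before).
  node3: checked — values it read are unchanged (node2 unchanged, input6 unchanged); reused cached -18 without running.
  node4: checked — values it read are unchanged (input6 unchanged, node2 unchanged); reused cached -18 without running.
  node5: checked — values it read are unchanged (node3 unchanged, node4 unchanged); reused cached -18 without running.
  node8: checked — values it read are unchanged (node5 unchanged, node3 unchanged); reused cached -18 without running.
  node9: runs — input5 8->-6; result -24.
  node10: checked — values it read are unchanged (node8 unchanged, node8 unchanged); reused cached 324 without running.
  node11: runs — node9 -10->-24; result -9 (same value as before).
  node13: checked — values it read are unchanged (node10 unchanged, node8 unchanged); reused cached 324 without running.
  node14: checked — values it read are unchanged (node11 unchanged, node13 unchanged); reused cached 324 without running.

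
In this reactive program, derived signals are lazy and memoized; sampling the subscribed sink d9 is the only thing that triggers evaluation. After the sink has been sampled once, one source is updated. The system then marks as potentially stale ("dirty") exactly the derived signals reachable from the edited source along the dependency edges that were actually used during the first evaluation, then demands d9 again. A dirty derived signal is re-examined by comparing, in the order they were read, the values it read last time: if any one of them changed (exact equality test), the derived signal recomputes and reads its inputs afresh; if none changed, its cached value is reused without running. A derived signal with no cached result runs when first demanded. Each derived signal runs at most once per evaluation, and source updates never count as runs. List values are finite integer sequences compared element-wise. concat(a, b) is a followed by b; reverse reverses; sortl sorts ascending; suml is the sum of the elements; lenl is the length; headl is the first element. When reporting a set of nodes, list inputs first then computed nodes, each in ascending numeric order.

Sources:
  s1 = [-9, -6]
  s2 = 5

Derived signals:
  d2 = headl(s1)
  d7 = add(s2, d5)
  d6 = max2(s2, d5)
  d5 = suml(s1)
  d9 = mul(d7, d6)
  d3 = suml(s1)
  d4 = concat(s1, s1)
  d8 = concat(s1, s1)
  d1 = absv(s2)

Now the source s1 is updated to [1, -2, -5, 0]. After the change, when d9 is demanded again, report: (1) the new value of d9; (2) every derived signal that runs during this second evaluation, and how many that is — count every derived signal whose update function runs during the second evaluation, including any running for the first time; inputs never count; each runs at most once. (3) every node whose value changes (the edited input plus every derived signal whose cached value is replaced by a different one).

First demand of the output computes:
  d5 = suml([-9, -6]) = -15
  d6 = max2(5, -15) = 5
  d7 = add(5, -15) = -10
  d9 = mul(-10, 5) = -50

After the edit, cleaning proceeds:
  d5: a read changed (s1 [-9, -6]->[1, -2, -5, 0]) — executes, giving -6.
  d6: a read changed (d5 -15->-6) — executes, giving 5 — identical to its old value.
  d7: a read changed (d5 -15->-6) — executes, giving -1.
  d9: a read changed (d7 -10->-1) — executes, giving -5.

Demanding d9 again yields -5.
4 derived signals run: d5, d6, d7, d9.
The nodes whose values change: s1, d5, d7, d9.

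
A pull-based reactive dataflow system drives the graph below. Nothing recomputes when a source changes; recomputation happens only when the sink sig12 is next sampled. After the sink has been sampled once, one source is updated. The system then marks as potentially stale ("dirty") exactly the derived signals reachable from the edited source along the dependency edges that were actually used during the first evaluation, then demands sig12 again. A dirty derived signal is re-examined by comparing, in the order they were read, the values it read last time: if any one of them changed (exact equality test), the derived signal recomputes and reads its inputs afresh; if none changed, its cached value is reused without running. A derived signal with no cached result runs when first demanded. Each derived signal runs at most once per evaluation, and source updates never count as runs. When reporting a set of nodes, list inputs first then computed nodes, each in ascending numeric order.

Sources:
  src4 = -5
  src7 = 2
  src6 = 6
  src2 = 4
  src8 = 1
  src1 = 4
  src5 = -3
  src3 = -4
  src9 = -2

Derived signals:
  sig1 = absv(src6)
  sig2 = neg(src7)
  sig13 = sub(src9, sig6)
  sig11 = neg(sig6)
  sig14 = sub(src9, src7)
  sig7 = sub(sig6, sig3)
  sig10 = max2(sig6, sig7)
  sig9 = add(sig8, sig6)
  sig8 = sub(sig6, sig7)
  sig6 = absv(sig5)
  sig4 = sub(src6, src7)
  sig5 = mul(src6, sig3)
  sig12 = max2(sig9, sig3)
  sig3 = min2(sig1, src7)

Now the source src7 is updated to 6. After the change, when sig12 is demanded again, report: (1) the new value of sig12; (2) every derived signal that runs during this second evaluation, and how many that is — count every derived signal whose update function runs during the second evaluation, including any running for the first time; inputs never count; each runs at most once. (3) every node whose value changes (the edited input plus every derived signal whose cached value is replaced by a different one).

New value of sig12: 42.
Derived signals that run: sig3, sig5, sig6, sig7, sig8, sig9, sig12 — 7 in total.
Values that change: src7, sig3, sig5, sig6, sig7, sig8, sig9, sig12.

First evaluation (everything demanded from the output):
  sig1 = absv(6) = 6
  sig3 = min2(6, 2) = 2
  sig5 = mul(6, 2) = 12
  sig6 = absv(12) = 12
  sig7 = sub(12, 2) = 10
  sig8 = sub(12, 10) = 2
  sig9 = add(2, 12) = 14
  sig12 = max2(14, 2) = 14

Propagation after the edit:
  sig3: runs — src7 2->6; result 6.
  sig5: runs — sig3 2->6; result 36.
  sig6: runs — sig5 12->36; result 36.
  sig7: runs — sig6 12->36; sig3 2->6; result 30.
  sig8: runs — sig6 12->36; sig7 10->30; result 6.
  sig9: runs — sig8 2->6; sig6 12->36; result 42.
  sig12: runs — sig9 14->42; sig3 2->6; result 42.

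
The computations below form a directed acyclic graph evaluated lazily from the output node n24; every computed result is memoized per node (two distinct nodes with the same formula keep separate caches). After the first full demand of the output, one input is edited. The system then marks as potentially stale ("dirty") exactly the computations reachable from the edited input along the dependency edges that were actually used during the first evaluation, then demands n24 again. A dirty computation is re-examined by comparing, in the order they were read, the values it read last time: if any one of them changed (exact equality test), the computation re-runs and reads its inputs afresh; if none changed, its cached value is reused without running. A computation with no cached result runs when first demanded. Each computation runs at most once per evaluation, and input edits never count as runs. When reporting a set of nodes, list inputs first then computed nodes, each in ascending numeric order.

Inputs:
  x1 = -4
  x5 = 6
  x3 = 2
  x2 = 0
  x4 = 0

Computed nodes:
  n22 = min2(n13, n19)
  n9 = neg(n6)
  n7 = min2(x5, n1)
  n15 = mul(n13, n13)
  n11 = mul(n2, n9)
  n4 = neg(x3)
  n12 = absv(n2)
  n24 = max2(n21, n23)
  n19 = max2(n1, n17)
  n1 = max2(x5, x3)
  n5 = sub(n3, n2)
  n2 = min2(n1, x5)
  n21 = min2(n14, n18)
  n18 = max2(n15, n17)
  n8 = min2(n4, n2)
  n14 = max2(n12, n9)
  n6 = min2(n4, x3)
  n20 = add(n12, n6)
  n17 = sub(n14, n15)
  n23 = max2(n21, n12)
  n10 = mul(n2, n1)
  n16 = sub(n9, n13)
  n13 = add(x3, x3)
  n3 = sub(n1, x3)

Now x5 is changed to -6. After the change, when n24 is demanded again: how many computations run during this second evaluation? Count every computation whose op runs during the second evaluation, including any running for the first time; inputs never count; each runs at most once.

First demand of the output computes:
  n1 = max2(6, 2) = 6
  n2 = min2(6, 6) = 6
  n4 = neg(2) = -2
  n6 = min2(-2, 2) = -2
  n9 = neg(-2) = 2
  n12 = absv(6) = 6
  n13 = add(2, 2) = 4
  n14 = max2(6, 2) = 6
  n15 = mul(4, 4) = 16
  n17 = sub(6, 16) = -10
  n18 = max2(16, -10) = 16
  n21 = min2(6, 16) = 6
  n23 = max2(6, 6) = 6
  n24 = max2(6, 6) = 6

After the edit, cleaning proceeds:
  n1: a read changed (x5 6->-6) — executes, giving 2.
  n2: a read changed (n1 6->2; x5 6->-6) — executes, giving -6.
  n12: a read changed (n2 6->-6) — executes, giving 6 — identical to its old value.
  n14: dirty, but its reads are unchanged (n12 unchanged, n9 unchanged); cached 6 stands.
  n17: dirty, but its reads are unchanged (n14 unchanged, n15 unchanged); cached -10 stands.
  n18: dirty, but its reads are unchanged (n15 unchanged, n17 unchanged); cached 16 stands.
  n21: dirty, but its reads are unchanged (n14 unchanged, n18 unchanged); cached 6 stands.
  n23: dirty, but its reads are unchanged (n21 unchanged, n12 unchanged); cached 6 stands.
  n24: dirty, but its reads are unchanged (n21 unchanged, n23 unchanged); cached 6 stands.

Note the absorption at n12: it re-runs yet its value is the same, leaving the output's value untouched.

3 computations run: n1, n2, n12.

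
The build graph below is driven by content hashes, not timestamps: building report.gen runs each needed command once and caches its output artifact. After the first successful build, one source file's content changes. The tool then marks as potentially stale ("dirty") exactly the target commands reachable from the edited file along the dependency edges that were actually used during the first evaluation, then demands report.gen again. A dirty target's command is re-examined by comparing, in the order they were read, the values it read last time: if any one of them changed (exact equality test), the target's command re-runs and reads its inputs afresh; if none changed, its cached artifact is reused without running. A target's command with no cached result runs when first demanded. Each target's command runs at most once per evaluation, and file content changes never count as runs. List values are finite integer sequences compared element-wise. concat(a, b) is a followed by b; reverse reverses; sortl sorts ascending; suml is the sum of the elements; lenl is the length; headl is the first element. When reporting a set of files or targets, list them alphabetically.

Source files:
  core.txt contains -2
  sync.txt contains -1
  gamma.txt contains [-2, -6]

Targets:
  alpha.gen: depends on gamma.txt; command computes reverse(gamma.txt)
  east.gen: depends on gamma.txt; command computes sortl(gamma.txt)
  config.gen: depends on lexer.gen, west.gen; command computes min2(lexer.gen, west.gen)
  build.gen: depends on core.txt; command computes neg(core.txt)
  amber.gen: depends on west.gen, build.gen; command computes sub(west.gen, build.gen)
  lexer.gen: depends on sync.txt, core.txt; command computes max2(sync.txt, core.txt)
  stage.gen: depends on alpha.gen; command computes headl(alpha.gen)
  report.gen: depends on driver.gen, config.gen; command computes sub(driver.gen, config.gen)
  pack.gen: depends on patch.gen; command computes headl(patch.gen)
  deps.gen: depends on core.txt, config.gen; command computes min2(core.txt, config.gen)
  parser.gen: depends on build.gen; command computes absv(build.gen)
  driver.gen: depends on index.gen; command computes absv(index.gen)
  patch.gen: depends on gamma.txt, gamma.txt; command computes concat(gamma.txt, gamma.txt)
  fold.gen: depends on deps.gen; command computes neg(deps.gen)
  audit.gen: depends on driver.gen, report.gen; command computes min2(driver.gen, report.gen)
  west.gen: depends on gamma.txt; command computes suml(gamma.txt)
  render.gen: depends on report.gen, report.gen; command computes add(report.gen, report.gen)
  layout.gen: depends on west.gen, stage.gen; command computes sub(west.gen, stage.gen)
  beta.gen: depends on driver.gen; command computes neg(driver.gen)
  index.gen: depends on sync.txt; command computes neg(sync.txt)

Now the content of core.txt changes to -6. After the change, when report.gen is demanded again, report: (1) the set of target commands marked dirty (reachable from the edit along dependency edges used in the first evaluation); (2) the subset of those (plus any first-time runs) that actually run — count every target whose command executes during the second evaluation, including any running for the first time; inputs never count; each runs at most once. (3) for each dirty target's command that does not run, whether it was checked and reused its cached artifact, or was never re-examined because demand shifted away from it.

Dirty set: config.gen, lexer.gen, report.gen.
Run set: lexer.gen (1 run).
Re-examined without running (cache reused): config.gen, report.gen.
The important point: lexer.gen recomputes to an identical value, and the output ends up unchanged.

Initial pass — values computed on the first demand:
  index.gen = neg(-1) = 1
  driver.gen = absv(1) = 1
  lexer.gen = max2(-1, -2) = -1
  west.gen = suml([-2, -6]) = -8
  config.gen = min2(-1, -8) = -8
  report.gen = sub(1, -8) = 9

Second demand — change propagation:
  lexer.gen: re-runs because core.txt -2->-6; new result -1 (unchanged).
  config.gen: re-examined; everything it read last time is the same (lexer.gen unchanged, west.gen unchanged) — cache -8 kept, no run.
  report.gen: re-examined; everything it read last time is the same (driver.gen unchanged, config.gen unchanged) — cache 9 kept, no run.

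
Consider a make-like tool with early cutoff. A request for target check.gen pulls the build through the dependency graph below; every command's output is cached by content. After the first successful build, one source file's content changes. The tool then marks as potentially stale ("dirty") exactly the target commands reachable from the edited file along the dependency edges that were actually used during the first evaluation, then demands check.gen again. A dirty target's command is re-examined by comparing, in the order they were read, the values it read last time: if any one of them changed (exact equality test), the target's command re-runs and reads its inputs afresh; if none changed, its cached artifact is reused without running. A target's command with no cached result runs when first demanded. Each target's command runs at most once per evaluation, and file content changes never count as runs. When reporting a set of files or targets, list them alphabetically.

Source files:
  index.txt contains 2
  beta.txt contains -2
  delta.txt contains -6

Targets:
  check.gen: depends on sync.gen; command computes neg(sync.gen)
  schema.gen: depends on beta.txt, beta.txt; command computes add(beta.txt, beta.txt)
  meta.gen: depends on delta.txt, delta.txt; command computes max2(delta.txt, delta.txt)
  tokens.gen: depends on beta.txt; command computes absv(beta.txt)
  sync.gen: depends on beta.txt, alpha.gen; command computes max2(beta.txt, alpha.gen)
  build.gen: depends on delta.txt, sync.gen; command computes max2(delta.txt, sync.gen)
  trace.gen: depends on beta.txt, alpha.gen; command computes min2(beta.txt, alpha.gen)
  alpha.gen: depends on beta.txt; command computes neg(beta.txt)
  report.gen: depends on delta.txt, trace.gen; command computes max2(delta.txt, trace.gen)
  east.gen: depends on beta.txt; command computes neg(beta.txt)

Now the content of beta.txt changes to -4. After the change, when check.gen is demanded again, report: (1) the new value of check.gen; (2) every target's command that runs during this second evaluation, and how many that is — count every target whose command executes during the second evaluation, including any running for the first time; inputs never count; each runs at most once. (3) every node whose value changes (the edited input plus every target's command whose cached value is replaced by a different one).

Demanding check.gen again yields -4.
3 target commands run: alpha.gen, check.gen, sync.gen.
The nodes whose values change: alpha.gen, beta.txt, check.gen, sync.gen.

First demand of the output computes:
  alpha.gen = neg(-2) = 2
  sync.gen = max2(-2, 2) = 2
  check.gen = neg(2) = -2

After the edit, cleaning proceeds:
  alpha.gen: a read changed (beta.txt -2->-4) — executes, giving 4.
  sync.gen: a read changed (beta.txt -2->-4; alpha.gen 2->4) — executes, giving 4.
  check.gen: a read changed (sync.gen 2->4) — executes, giving -4.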